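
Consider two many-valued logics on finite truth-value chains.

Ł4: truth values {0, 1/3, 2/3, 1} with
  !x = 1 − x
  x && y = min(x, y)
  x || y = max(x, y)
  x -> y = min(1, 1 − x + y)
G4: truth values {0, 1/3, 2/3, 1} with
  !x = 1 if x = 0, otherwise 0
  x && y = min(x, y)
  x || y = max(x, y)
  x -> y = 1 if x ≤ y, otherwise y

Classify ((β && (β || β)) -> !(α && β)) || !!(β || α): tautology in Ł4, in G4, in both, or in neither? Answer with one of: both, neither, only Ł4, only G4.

only G4

In Ł4: at α = 2/3, β = 2/3 the value is 2/3 — not a tautology.
In G4: every assignment gives 1 — tautology.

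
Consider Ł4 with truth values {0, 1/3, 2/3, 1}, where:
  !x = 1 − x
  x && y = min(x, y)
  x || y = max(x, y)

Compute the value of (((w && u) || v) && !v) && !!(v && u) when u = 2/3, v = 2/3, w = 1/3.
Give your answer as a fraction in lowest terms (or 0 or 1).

1/3

w && u = 1/3 && 2/3 = 1/3
(w && u) || v = 1/3 || 2/3 = 2/3
!v = !2/3 = 1/3
((w && u) || v) && !v = 2/3 && 1/3 = 1/3
v && u = 2/3 && 2/3 = 2/3
!(v && u) = !2/3 = 1/3
!!(v && u) = !1/3 = 2/3
(((w && u) || v) && !v) && !!(v && u) = 1/3 && 2/3 = 1/3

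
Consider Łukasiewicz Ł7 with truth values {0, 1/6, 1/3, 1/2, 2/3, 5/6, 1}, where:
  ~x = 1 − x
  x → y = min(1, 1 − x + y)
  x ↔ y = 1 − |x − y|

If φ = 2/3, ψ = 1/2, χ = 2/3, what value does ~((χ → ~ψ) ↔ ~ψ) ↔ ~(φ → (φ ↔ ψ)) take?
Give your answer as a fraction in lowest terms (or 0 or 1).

2/3

~ψ = ~1/2 = 1/2
χ → ~ψ = 2/3 → 1/2 = 5/6
~ψ = ~1/2 = 1/2
(χ → ~ψ) ↔ ~ψ = 5/6 ↔ 1/2 = 2/3
~((χ → ~ψ) ↔ ~ψ) = ~2/3 = 1/3
φ ↔ ψ = 2/3 ↔ 1/2 = 5/6
φ → (φ ↔ ψ) = 2/3 → 5/6 = 1
~(φ → (φ ↔ ψ)) = ~1 = 0
~((χ → ~ψ) ↔ ~ψ) ↔ ~(φ → (φ ↔ ψ)) = 1/3 ↔ 0 = 2/3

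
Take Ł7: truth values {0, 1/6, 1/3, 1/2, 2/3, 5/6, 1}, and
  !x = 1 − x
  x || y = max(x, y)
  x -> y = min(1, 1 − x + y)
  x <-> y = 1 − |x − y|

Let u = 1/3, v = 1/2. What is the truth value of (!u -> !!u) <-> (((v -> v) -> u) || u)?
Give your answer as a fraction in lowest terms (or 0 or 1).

2/3

!u = !1/3 = 2/3
!u = !1/3 = 2/3
!!u = !2/3 = 1/3
!u -> !!u = 2/3 -> 1/3 = 2/3
v -> v = 1/2 -> 1/2 = 1
(v -> v) -> u = 1 -> 1/3 = 1/3
((v -> v) -> u) || u = 1/3 || 1/3 = 1/3
(!u -> !!u) <-> (((v -> v) -> u) || u) = 2/3 <-> 1/3 = 2/3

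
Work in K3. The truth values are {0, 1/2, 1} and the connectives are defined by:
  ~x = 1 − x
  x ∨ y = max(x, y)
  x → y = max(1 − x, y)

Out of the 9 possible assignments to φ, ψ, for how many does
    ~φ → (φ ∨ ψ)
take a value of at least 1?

5

φ = 0, ψ = 0 ↦ 0  <
φ = 0, ψ = 1/2 ↦ 1/2  <
φ = 0, ψ = 1 ↦ 1  ≥
φ = 1/2, ψ = 0 ↦ 1/2  <
φ = 1/2, ψ = 1/2 ↦ 1/2  <
φ = 1/2, ψ = 1 ↦ 1  ≥
φ = 1, ψ = 0 ↦ 1  ≥
φ = 1, ψ = 1/2 ↦ 1  ≥
φ = 1, ψ = 1 ↦ 1  ≥
So 5 of the 9 assignments meet the threshold.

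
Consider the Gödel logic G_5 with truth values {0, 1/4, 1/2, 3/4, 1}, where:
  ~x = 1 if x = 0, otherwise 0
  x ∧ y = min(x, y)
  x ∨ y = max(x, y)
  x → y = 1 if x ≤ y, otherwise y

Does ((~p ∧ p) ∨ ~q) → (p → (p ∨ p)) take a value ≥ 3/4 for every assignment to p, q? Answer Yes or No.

Yes

At p = 1/2, q = 1, for instance:
~p = ~1/2 = 0
~p ∧ p = 0 ∧ 1/2 = 0
~q = ~1 = 0
(~p ∧ p) ∨ ~q = 0 ∨ 0 = 0
p ∨ p = 1/2 ∨ 1/2 = 1/2
p → (p ∨ p) = 1/2 → 1/2 = 1
((~p ∧ p) ∨ ~q) → (p → (p ∨ p)) = 0 → 1 = 1
and checking the remaining 24 assignments likewise gives ≥ 3/4 in every case.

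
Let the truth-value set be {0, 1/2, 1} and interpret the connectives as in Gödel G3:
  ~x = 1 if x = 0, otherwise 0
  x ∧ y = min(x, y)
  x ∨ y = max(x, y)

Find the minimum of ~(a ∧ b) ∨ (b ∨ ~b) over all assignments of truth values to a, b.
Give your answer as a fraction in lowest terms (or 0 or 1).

1/2

Take a = 1/2, b = 1/2:
a ∧ b = 1/2 ∧ 1/2 = 1/2
~(a ∧ b) = ~1/2 = 0
~b = ~1/2 = 0
b ∨ ~b = 1/2 ∨ 0 = 1/2
~(a ∧ b) ∨ (b ∨ ~b) = 0 ∨ 1/2 = 1/2
No assignment yields a value below 1/2, so this is the minimum.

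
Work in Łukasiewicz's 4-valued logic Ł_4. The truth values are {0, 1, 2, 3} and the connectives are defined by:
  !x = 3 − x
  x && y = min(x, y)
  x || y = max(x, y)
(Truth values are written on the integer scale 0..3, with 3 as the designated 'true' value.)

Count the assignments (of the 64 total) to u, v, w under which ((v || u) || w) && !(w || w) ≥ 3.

value 3: 7 assignments (counts)
value 2: 17 assignments
value 1: 23 assignments
value 0: 17 assignments
So 7 of the 64 assignments meet the threshold.

7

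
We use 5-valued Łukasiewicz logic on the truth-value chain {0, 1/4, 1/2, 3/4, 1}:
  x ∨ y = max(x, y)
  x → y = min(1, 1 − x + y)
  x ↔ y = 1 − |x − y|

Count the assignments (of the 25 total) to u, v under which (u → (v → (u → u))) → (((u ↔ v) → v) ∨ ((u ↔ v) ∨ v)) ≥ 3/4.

24

value 1: 17 assignments (counts)
value 3/4: 7 assignments (counts)
value 1/2: 1 assignment
So 24 of the 25 assignments meet the threshold.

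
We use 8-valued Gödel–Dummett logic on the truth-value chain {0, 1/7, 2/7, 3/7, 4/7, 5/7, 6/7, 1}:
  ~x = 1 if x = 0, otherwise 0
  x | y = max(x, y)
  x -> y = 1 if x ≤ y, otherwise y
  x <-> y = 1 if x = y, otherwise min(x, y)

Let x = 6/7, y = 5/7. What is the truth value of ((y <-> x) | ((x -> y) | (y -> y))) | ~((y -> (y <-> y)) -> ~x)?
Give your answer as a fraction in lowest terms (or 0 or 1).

y <-> x = 5/7 <-> 6/7 = 5/7
x -> y = 6/7 -> 5/7 = 5/7
y -> y = 5/7 -> 5/7 = 1
(x -> y) | (y -> y) = 5/7 | 1 = 1
(y <-> x) | ((x -> y) | (y -> y)) = 5/7 | 1 = 1
y <-> y = 5/7 <-> 5/7 = 1
y -> (y <-> y) = 5/7 -> 1 = 1
~x = ~6/7 = 0
(y -> (y <-> y)) -> ~x = 1 -> 0 = 0
~((y -> (y <-> y)) -> ~x) = ~0 = 1
((y <-> x) | ((x -> y) | (y -> y))) | ~((y -> (y <-> y)) -> ~x) = 1 | 1 = 1

1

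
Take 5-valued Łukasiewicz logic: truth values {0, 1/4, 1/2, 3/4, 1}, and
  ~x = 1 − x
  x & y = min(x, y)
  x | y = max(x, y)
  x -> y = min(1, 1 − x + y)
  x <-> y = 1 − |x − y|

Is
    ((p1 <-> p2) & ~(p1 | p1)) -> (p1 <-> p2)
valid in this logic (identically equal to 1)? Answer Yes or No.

Yes

At p1 = 3/4, p2 = 1, for instance:
p1 <-> p2 = 3/4 <-> 1 = 3/4
p1 | p1 = 3/4 | 3/4 = 3/4
~(p1 | p1) = ~3/4 = 1/4
(p1 <-> p2) & ~(p1 | p1) = 3/4 & 1/4 = 1/4
((p1 <-> p2) & ~(p1 | p1)) -> (p1 <-> p2) = 1/4 -> 3/4 = 1
and checking the remaining 24 assignments likewise gives ≥ 1 in every case.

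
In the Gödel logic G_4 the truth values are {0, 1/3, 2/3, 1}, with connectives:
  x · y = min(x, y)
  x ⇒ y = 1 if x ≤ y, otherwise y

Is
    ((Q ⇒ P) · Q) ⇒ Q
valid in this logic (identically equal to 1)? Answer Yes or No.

P = 0, Q = 0 ↦ 1
P = 0, Q = 1/3 ↦ 1
P = 0, Q = 2/3 ↦ 1
P = 0, Q = 1 ↦ 1
P = 1/3, Q = 0 ↦ 1
P = 1/3, Q = 1/3 ↦ 1
P = 1/3, Q = 2/3 ↦ 1
P = 1/3, Q = 1 ↦ 1
P = 2/3, Q = 0 ↦ 1
P = 2/3, Q = 1/3 ↦ 1
P = 2/3, Q = 2/3 ↦ 1
P = 2/3, Q = 1 ↦ 1
P = 1, Q = 0 ↦ 1
P = 1, Q = 1/3 ↦ 1
P = 1, Q = 2/3 ↦ 1
P = 1, Q = 1 ↦ 1
Every assignment gives a value ≥ 1.

Yes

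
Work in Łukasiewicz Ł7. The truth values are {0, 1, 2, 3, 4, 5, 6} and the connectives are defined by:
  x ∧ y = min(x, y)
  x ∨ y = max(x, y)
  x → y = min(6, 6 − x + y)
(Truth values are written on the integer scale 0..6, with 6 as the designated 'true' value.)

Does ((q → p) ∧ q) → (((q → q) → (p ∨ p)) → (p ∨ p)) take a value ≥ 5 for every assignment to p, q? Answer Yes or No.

Yes

At p = 4, q = 2, for instance:
q → p = 2 → 4 = 6
(q → p) ∧ q = 6 ∧ 2 = 2
q → q = 2 → 2 = 6
p ∨ p = 4 ∨ 4 = 4
(q → q) → (p ∨ p) = 6 → 4 = 4
p ∨ p = 4 ∨ 4 = 4
((q → q) → (p ∨ p)) → (p ∨ p) = 4 → 4 = 6
((q → p) ∧ q) → (((q → q) → (p ∨ p)) → (p ∨ p)) = 2 → 6 = 6
and checking the remaining 48 assignments likewise gives ≥ 5 in every case.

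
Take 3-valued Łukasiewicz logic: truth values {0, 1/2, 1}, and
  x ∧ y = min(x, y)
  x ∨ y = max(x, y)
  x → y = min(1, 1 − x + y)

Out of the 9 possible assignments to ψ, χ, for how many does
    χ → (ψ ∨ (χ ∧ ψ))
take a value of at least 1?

ψ = 0, χ = 0 ↦ 1  ≥
ψ = 0, χ = 1/2 ↦ 1/2  <
ψ = 0, χ = 1 ↦ 0  <
ψ = 1/2, χ = 0 ↦ 1  ≥
ψ = 1/2, χ = 1/2 ↦ 1  ≥
ψ = 1/2, χ = 1 ↦ 1/2  <
ψ = 1, χ = 0 ↦ 1  ≥
ψ = 1, χ = 1/2 ↦ 1  ≥
ψ = 1, χ = 1 ↦ 1  ≥
So 6 of the 9 assignments meet the threshold.

6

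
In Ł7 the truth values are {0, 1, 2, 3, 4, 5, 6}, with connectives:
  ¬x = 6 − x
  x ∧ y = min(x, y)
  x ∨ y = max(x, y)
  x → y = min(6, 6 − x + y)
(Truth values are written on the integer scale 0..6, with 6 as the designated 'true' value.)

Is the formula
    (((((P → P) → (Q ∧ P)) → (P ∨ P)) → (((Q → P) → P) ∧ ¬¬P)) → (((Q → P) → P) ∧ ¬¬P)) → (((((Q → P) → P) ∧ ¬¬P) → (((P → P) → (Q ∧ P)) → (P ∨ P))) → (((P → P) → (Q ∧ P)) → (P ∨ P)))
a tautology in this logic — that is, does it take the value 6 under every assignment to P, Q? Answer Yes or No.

Yes

At P = 5, Q = 2, for instance:
P → P = 5 → 5 = 6
Q ∧ P = 2 ∧ 5 = 2
(P → P) → (Q ∧ P) = 6 → 2 = 2
P ∨ P = 5 ∨ 5 = 5
((P → P) → (Q ∧ P)) → (P ∨ P) = 2 → 5 = 6
Q → P = 2 → 5 = 6
(Q → P) → P = 6 → 5 = 5
¬P = ¬5 = 1
¬¬P = ¬1 = 5
((Q → P) → P) ∧ ¬¬P = 5 ∧ 5 = 5
(((P → P) → (Q ∧ P)) → (P ∨ P)) → (((Q → P) → P) ∧ ¬¬P) = 6 → 5 = 5
((((P → P) → (Q ∧ P)) → (P ∨ P)) → (((Q → P) → P) ∧ ¬¬P)) → (((Q → P) → P) ∧ ¬¬P) = 5 → 5 = 6
(((Q → P) → P) ∧ ¬¬P) → (((P → P) → (Q ∧ P)) → (P ∨ P)) = 5 → 6 = 6
((((Q → P) → P) ∧ ¬¬P) → (((P → P) → (Q ∧ P)) → (P ∨ P))) → (((P → P) → (Q ∧ P)) → (P ∨ P)) = 6 → 6 = 6
(((((P → P) → (Q ∧ P)) → (P ∨ P)) → (((Q → P) → P) ∧ ¬¬P)) → (((Q → P) → P) ∧ ¬¬P)) → (((((Q → P) → P) ∧ ¬¬P) → (((P → P) → (Q ∧ P)) → (P ∨ P))) → (((P → P) → (Q ∧ P)) → (P ∨ P))) = 6 → 6 = 6
and checking the remaining 48 assignments likewise gives ≥ 6 in every case.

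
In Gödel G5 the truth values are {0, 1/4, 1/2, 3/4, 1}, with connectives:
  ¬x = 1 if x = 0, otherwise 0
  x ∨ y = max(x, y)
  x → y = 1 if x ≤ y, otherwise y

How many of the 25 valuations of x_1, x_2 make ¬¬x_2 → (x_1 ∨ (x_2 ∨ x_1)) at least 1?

13

value 1: 13 assignments (counts)
value 3/4: 6 assignments
value 1/2: 4 assignments
value 1/4: 2 assignments
So 13 of the 25 assignments meet the threshold.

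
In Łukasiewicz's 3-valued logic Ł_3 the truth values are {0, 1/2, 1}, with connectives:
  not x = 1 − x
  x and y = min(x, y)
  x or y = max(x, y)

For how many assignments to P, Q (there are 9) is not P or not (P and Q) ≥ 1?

P = 0, Q = 0 ↦ 1  ≥
P = 0, Q = 1/2 ↦ 1  ≥
P = 0, Q = 1 ↦ 1  ≥
P = 1/2, Q = 0 ↦ 1  ≥
P = 1/2, Q = 1/2 ↦ 1/2  <
P = 1/2, Q = 1 ↦ 1/2  <
P = 1, Q = 0 ↦ 1  ≥
P = 1, Q = 1/2 ↦ 1/2  <
P = 1, Q = 1 ↦ 0  <
So 5 of the 9 assignments meet the threshold.

5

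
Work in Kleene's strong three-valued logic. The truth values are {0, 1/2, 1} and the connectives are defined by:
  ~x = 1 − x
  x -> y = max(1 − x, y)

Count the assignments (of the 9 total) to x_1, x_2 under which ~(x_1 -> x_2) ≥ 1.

x_1 = 0, x_2 = 0 ↦ 0  <
x_1 = 0, x_2 = 1/2 ↦ 0  <
x_1 = 0, x_2 = 1 ↦ 0  <
x_1 = 1/2, x_2 = 0 ↦ 1/2  <
x_1 = 1/2, x_2 = 1/2 ↦ 1/2  <
x_1 = 1/2, x_2 = 1 ↦ 0  <
x_1 = 1, x_2 = 0 ↦ 1  ≥
x_1 = 1, x_2 = 1/2 ↦ 1/2  <
x_1 = 1, x_2 = 1 ↦ 0  <
So 1 of the 9 assignments meets the threshold.

1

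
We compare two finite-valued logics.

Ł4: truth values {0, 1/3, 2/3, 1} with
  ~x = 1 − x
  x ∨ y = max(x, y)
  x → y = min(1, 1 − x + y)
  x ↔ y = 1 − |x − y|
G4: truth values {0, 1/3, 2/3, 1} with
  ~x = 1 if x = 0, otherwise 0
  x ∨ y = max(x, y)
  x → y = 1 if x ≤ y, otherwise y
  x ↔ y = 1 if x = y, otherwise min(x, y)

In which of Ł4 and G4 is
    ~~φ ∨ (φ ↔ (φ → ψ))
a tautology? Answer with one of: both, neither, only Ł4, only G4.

In Ł4: at φ = 0, ψ = 0 the value is 0 — not a tautology.
In G4: at φ = 0, ψ = 0 the value is 0 — not a tautology.

neither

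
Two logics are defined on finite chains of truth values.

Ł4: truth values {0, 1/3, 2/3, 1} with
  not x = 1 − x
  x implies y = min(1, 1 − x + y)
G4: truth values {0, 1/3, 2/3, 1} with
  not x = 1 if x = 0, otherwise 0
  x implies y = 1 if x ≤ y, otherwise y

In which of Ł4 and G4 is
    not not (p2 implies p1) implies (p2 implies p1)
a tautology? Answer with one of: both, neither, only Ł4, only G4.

only Ł4

In Ł4: every assignment gives 1 — tautology.
In G4: at p1 = 1/3, p2 = 2/3 the value is 1/3 — not a tautology.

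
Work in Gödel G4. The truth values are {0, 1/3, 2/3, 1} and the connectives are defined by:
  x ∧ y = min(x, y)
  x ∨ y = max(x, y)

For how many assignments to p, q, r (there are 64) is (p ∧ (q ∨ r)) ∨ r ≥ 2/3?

40

value 1: 19 assignments (counts)
value 2/3: 21 assignments (counts)
value 1/3: 17 assignments
value 0: 7 assignments
So 40 of the 64 assignments meet the threshold.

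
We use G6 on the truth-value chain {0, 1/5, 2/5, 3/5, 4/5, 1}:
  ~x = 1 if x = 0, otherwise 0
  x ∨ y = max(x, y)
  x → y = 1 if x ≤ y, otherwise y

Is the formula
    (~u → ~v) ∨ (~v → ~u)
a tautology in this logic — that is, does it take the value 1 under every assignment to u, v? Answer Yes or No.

At u = 2/5, v = 0, for instance:
~u = ~2/5 = 0
~v = ~0 = 1
~u → ~v = 0 → 1 = 1
~v → ~u = 1 → 0 = 0
(~u → ~v) ∨ (~v → ~u) = 1 ∨ 0 = 1
and checking the remaining 35 assignments likewise gives ≥ 1 in every case.

Yes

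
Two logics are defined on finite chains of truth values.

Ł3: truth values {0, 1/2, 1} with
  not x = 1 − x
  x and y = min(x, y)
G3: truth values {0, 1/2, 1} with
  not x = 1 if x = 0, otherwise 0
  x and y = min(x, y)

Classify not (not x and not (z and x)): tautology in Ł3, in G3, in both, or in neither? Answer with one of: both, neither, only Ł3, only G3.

neither

In Ł3: at x = 0, z = 0 the value is 0 — not a tautology.
In G3: at x = 0, z = 0 the value is 0 — not a tautology.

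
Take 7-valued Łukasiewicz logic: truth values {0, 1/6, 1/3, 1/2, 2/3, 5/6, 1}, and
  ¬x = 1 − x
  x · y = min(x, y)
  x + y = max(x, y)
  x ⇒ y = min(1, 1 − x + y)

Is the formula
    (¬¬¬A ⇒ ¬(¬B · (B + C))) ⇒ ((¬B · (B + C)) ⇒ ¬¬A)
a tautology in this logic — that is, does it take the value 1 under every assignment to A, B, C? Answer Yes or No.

At A = 5/6, B = 1/6, C = 1/6, for instance:
¬A = ¬5/6 = 1/6
¬¬A = ¬1/6 = 5/6
¬¬¬A = ¬5/6 = 1/6
¬B = ¬1/6 = 5/6
B + C = 1/6 + 1/6 = 1/6
¬B · (B + C) = 5/6 · 1/6 = 1/6
¬(¬B · (B + C)) = ¬1/6 = 5/6
¬¬¬A ⇒ ¬(¬B · (B + C)) = 1/6 ⇒ 5/6 = 1
(¬B · (B + C)) ⇒ ¬¬A = 1/6 ⇒ 5/6 = 1
(¬¬¬A ⇒ ¬(¬B · (B + C))) ⇒ ((¬B · (B + C)) ⇒ ¬¬A) = 1 ⇒ 1 = 1
and checking the remaining 342 assignments likewise gives ≥ 1 in every case.

Yes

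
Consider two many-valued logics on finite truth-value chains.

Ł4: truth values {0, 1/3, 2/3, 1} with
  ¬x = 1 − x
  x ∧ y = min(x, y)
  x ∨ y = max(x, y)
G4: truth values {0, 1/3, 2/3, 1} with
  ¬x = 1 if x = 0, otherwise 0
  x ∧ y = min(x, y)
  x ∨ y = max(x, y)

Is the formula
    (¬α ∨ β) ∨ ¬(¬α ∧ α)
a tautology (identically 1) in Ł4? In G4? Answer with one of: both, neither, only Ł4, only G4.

In Ł4: at α = 1/3, β = 0 the value is 2/3 — not a tautology.
In G4: every assignment gives 1 — tautology.

only G4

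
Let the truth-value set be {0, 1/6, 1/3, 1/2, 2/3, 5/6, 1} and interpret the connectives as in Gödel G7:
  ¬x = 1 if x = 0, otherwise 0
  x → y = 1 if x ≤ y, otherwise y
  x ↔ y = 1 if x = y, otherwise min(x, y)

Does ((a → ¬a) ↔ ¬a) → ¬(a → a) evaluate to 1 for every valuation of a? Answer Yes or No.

Counterexample: take a = 0.
¬a = ¬0 = 1
a → ¬a = 0 → 1 = 1
¬a = ¬0 = 1
(a → ¬a) ↔ ¬a = 1 ↔ 1 = 1
a → a = 0 → 0 = 1
¬(a → a) = ¬1 = 0
((a → ¬a) ↔ ¬a) → ¬(a → a) = 1 → 0 = 0
This gives 0 ≠ 1.

No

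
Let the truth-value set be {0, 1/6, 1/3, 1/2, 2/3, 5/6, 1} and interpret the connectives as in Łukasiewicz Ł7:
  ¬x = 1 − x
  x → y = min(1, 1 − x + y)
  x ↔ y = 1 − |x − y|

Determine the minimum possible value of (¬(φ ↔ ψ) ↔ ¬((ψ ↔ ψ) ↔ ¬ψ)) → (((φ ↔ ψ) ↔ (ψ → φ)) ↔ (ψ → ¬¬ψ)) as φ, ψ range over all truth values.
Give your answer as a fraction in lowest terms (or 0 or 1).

Take φ = 1, ψ = 1/2:
φ ↔ ψ = 1 ↔ 1/2 = 1/2
¬(φ ↔ ψ) = ¬1/2 = 1/2
ψ ↔ ψ = 1/2 ↔ 1/2 = 1
¬ψ = ¬1/2 = 1/2
(ψ ↔ ψ) ↔ ¬ψ = 1 ↔ 1/2 = 1/2
¬((ψ ↔ ψ) ↔ ¬ψ) = ¬1/2 = 1/2
¬(φ ↔ ψ) ↔ ¬((ψ ↔ ψ) ↔ ¬ψ) = 1/2 ↔ 1/2 = 1
φ ↔ ψ = 1 ↔ 1/2 = 1/2
ψ → φ = 1/2 → 1 = 1
(φ ↔ ψ) ↔ (ψ → φ) = 1/2 ↔ 1 = 1/2
¬ψ = ¬1/2 = 1/2
¬¬ψ = ¬1/2 = 1/2
ψ → ¬¬ψ = 1/2 → 1/2 = 1
((φ ↔ ψ) ↔ (ψ → φ)) ↔ (ψ → ¬¬ψ) = 1/2 ↔ 1 = 1/2
(¬(φ ↔ ψ) ↔ ¬((ψ ↔ ψ) ↔ ¬ψ)) → (((φ ↔ ψ) ↔ (ψ → φ)) ↔ (ψ → ¬¬ψ)) = 1 → 1/2 = 1/2
No assignment yields a value below 1/2, so this is the minimum.

1/2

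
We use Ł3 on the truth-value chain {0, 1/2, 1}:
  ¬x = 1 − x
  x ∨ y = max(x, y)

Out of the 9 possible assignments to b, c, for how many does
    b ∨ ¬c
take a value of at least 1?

5

b = 0, c = 0 ↦ 1  ≥
b = 0, c = 1/2 ↦ 1/2  <
b = 0, c = 1 ↦ 0  <
b = 1/2, c = 0 ↦ 1  ≥
b = 1/2, c = 1/2 ↦ 1/2  <
b = 1/2, c = 1 ↦ 1/2  <
b = 1, c = 0 ↦ 1  ≥
b = 1, c = 1/2 ↦ 1  ≥
b = 1, c = 1 ↦ 1  ≥
So 5 of the 9 assignments meet the threshold.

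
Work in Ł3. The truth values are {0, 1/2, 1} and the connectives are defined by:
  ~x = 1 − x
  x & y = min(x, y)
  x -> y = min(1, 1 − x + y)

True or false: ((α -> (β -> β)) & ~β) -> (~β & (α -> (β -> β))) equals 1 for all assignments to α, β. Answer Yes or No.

Yes

α = 0, β = 0 ↦ 1
α = 0, β = 1/2 ↦ 1
α = 0, β = 1 ↦ 1
α = 1/2, β = 0 ↦ 1
α = 1/2, β = 1/2 ↦ 1
α = 1/2, β = 1 ↦ 1
α = 1, β = 0 ↦ 1
α = 1, β = 1/2 ↦ 1
α = 1, β = 1 ↦ 1
Every assignment gives a value ≥ 1.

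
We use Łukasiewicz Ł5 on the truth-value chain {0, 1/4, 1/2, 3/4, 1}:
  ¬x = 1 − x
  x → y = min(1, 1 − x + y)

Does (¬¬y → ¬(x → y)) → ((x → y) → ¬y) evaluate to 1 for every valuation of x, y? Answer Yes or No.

Yes

At x = 1/4, y = 0, for instance:
¬y = ¬0 = 1
¬¬y = ¬1 = 0
x → y = 1/4 → 0 = 3/4
¬(x → y) = ¬3/4 = 1/4
¬¬y → ¬(x → y) = 0 → 1/4 = 1
(x → y) → ¬y = 3/4 → 1 = 1
(¬¬y → ¬(x → y)) → ((x → y) → ¬y) = 1 → 1 = 1
and checking the remaining 24 assignments likewise gives ≥ 1 in every case.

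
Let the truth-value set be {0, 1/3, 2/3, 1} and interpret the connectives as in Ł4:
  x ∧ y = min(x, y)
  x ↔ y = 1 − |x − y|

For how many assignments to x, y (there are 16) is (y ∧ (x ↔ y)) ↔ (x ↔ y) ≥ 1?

9

x = 0, y = 0 ↦ 0  <
x = 0, y = 1/3 ↦ 2/3  <
x = 0, y = 2/3 ↦ 1  ≥
x = 0, y = 1 ↦ 1  ≥
x = 1/3, y = 0 ↦ 1/3  <
x = 1/3, y = 1/3 ↦ 1/3  <
x = 1/3, y = 2/3 ↦ 1  ≥
x = 1/3, y = 1 ↦ 1  ≥
x = 2/3, y = 0 ↦ 2/3  <
x = 2/3, y = 1/3 ↦ 2/3  <
x = 2/3, y = 2/3 ↦ 2/3  <
x = 2/3, y = 1 ↦ 1  ≥
x = 1, y = 0 ↦ 1  ≥
x = 1, y = 1/3 ↦ 1  ≥
x = 1, y = 2/3 ↦ 1  ≥
x = 1, y = 1 ↦ 1  ≥
So 9 of the 16 assignments meet the threshold.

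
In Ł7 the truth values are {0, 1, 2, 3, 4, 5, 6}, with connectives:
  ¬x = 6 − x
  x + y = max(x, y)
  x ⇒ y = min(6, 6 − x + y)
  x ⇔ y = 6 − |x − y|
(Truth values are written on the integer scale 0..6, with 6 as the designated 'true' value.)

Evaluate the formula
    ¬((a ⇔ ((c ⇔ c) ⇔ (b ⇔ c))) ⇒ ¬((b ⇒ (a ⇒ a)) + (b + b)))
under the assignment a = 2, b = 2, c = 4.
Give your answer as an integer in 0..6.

4

c ⇔ c = 4 ⇔ 4 = 6
b ⇔ c = 2 ⇔ 4 = 4
(c ⇔ c) ⇔ (b ⇔ c) = 6 ⇔ 4 = 4
a ⇔ ((c ⇔ c) ⇔ (b ⇔ c)) = 2 ⇔ 4 = 4
a ⇒ a = 2 ⇒ 2 = 6
b ⇒ (a ⇒ a) = 2 ⇒ 6 = 6
b + b = 2 + 2 = 2
(b ⇒ (a ⇒ a)) + (b + b) = 6 + 2 = 6
¬((b ⇒ (a ⇒ a)) + (b + b)) = ¬6 = 0
(a ⇔ ((c ⇔ c) ⇔ (b ⇔ c))) ⇒ ¬((b ⇒ (a ⇒ a)) + (b + b)) = 4 ⇒ 0 = 2
¬((a ⇔ ((c ⇔ c) ⇔ (b ⇔ c))) ⇒ ¬((b ⇒ (a ⇒ a)) + (b + b))) = ¬2 = 4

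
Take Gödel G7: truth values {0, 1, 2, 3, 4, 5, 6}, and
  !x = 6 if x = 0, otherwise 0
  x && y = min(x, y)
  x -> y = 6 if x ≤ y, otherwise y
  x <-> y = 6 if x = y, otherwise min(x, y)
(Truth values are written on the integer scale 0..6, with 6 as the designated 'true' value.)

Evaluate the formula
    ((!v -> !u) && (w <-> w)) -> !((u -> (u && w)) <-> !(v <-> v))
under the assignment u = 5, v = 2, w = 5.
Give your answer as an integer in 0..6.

!v = !2 = 0
!u = !5 = 0
!v -> !u = 0 -> 0 = 6
w <-> w = 5 <-> 5 = 6
(!v -> !u) && (w <-> w) = 6 && 6 = 6
u && w = 5 && 5 = 5
u -> (u && w) = 5 -> 5 = 6
v <-> v = 2 <-> 2 = 6
!(v <-> v) = !6 = 0
(u -> (u && w)) <-> !(v <-> v) = 6 <-> 0 = 0
!((u -> (u && w)) <-> !(v <-> v)) = !0 = 6
((!v -> !u) && (w <-> w)) -> !((u -> (u && w)) <-> !(v <-> v)) = 6 -> 6 = 6

6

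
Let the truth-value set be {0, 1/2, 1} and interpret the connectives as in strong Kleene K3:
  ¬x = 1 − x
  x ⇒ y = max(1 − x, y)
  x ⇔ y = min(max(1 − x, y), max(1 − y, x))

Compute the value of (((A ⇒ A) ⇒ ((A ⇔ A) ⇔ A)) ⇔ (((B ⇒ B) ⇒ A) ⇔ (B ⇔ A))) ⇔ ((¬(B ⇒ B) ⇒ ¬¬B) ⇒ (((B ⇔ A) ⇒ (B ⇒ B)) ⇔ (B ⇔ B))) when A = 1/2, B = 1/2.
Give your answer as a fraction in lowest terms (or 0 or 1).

A ⇒ A = 1/2 ⇒ 1/2 = 1/2
A ⇔ A = 1/2 ⇔ 1/2 = 1/2
(A ⇔ A) ⇔ A = 1/2 ⇔ 1/2 = 1/2
(A ⇒ A) ⇒ ((A ⇔ A) ⇔ A) = 1/2 ⇒ 1/2 = 1/2
B ⇒ B = 1/2 ⇒ 1/2 = 1/2
(B ⇒ B) ⇒ A = 1/2 ⇒ 1/2 = 1/2
B ⇔ A = 1/2 ⇔ 1/2 = 1/2
((B ⇒ B) ⇒ A) ⇔ (B ⇔ A) = 1/2 ⇔ 1/2 = 1/2
((A ⇒ A) ⇒ ((A ⇔ A) ⇔ A)) ⇔ (((B ⇒ B) ⇒ A) ⇔ (B ⇔ A)) = 1/2 ⇔ 1/2 = 1/2
B ⇒ B = 1/2 ⇒ 1/2 = 1/2
¬(B ⇒ B) = ¬1/2 = 1/2
¬B = ¬1/2 = 1/2
¬¬B = ¬1/2 = 1/2
¬(B ⇒ B) ⇒ ¬¬B = 1/2 ⇒ 1/2 = 1/2
B ⇔ A = 1/2 ⇔ 1/2 = 1/2
B ⇒ B = 1/2 ⇒ 1/2 = 1/2
(B ⇔ A) ⇒ (B ⇒ B) = 1/2 ⇒ 1/2 = 1/2
B ⇔ B = 1/2 ⇔ 1/2 = 1/2
((B ⇔ A) ⇒ (B ⇒ B)) ⇔ (B ⇔ B) = 1/2 ⇔ 1/2 = 1/2
(¬(B ⇒ B) ⇒ ¬¬B) ⇒ (((B ⇔ A) ⇒ (B ⇒ B)) ⇔ (B ⇔ B)) = 1/2 ⇒ 1/2 = 1/2
(((A ⇒ A) ⇒ ((A ⇔ A) ⇔ A)) ⇔ (((B ⇒ B) ⇒ A) ⇔ (B ⇔ A))) ⇔ ((¬(B ⇒ B) ⇒ ¬¬B) ⇒ (((B ⇔ A) ⇒ (B ⇒ B)) ⇔ (B ⇔ B))) = 1/2 ⇔ 1/2 = 1/2

1/2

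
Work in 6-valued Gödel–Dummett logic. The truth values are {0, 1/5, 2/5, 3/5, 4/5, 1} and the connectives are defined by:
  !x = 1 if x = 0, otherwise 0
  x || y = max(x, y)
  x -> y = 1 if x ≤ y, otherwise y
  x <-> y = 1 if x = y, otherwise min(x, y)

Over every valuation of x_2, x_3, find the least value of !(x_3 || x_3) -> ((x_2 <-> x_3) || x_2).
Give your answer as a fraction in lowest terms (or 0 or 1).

1/5

Take x_2 = 1/5, x_3 = 0:
x_3 || x_3 = 0 || 0 = 0
!(x_3 || x_3) = !0 = 1
x_2 <-> x_3 = 1/5 <-> 0 = 0
(x_2 <-> x_3) || x_2 = 0 || 1/5 = 1/5
!(x_3 || x_3) -> ((x_2 <-> x_3) || x_2) = 1 -> 1/5 = 1/5
No assignment yields a value below 1/5, so this is the minimum.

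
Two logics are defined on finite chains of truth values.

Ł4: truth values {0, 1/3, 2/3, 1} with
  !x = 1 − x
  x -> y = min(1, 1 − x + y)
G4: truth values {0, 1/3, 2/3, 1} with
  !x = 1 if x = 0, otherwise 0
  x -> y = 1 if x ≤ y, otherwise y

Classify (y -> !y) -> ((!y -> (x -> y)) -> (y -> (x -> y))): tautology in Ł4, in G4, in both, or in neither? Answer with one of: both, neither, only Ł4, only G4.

both

In Ł4: every assignment gives 1 — tautology.
In G4: every assignment gives 1 — tautology.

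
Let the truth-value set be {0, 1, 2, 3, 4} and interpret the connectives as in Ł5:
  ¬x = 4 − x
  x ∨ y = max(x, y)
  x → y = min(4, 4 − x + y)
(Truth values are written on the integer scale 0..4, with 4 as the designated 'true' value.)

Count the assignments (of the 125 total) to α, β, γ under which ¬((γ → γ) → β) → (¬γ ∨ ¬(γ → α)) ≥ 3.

107

value 4: 88 assignments (counts)
value 3: 19 assignments (counts)
value 2: 12 assignments
value 1: 5 assignments
value 0: 1 assignment
So 107 of the 125 assignments meet the threshold.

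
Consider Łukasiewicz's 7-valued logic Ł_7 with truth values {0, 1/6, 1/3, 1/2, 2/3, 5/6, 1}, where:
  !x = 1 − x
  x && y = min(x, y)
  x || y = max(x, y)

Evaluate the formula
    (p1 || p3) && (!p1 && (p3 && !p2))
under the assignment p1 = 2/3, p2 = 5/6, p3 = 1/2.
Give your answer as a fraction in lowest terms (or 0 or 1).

p1 || p3 = 2/3 || 1/2 = 2/3
!p1 = !2/3 = 1/3
!p2 = !5/6 = 1/6
p3 && !p2 = 1/2 && 1/6 = 1/6
!p1 && (p3 && !p2) = 1/3 && 1/6 = 1/6
(p1 || p3) && (!p1 && (p3 && !p2)) = 2/3 && 1/6 = 1/6

1/6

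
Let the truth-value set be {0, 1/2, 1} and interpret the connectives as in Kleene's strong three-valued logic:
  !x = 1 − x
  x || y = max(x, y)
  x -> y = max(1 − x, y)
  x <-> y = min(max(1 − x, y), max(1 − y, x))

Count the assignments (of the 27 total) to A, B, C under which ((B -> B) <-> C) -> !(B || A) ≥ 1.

value 1: 8 assignments (counts)
value 1/2: 15 assignments
value 0: 4 assignments
So 8 of the 27 assignments meet the threshold.

8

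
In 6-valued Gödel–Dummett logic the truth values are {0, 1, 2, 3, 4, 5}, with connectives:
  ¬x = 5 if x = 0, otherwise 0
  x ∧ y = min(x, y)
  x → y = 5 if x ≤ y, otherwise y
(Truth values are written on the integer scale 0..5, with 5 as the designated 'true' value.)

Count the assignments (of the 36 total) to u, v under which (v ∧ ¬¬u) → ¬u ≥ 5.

11

value 5: 11 assignments (counts)
value 0: 25 assignments
So 11 of the 36 assignments meet the threshold.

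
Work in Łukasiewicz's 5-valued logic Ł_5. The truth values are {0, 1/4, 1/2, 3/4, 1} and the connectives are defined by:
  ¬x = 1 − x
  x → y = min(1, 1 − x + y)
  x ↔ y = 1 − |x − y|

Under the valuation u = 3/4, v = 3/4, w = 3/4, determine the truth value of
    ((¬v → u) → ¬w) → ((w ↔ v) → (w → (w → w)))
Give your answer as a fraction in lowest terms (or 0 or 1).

1

¬v = ¬3/4 = 1/4
¬v → u = 1/4 → 3/4 = 1
¬w = ¬3/4 = 1/4
(¬v → u) → ¬w = 1 → 1/4 = 1/4
w ↔ v = 3/4 ↔ 3/4 = 1
w → w = 3/4 → 3/4 = 1
w → (w → w) = 3/4 → 1 = 1
(w ↔ v) → (w → (w → w)) = 1 → 1 = 1
((¬v → u) → ¬w) → ((w ↔ v) → (w → (w → w))) = 1/4 → 1 = 1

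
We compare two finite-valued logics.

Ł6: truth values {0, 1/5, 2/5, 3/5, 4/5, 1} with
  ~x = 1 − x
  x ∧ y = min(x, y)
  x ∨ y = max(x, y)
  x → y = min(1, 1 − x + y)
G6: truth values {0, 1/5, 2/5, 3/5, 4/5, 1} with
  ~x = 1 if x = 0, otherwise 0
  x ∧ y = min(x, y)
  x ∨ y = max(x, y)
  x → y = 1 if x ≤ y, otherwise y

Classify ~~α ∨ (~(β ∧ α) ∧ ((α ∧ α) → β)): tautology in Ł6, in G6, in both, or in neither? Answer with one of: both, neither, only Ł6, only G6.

In Ł6: at α = 1/5, β = 0 the value is 4/5 — not a tautology.
In G6: every assignment gives 1 — tautology.

only G6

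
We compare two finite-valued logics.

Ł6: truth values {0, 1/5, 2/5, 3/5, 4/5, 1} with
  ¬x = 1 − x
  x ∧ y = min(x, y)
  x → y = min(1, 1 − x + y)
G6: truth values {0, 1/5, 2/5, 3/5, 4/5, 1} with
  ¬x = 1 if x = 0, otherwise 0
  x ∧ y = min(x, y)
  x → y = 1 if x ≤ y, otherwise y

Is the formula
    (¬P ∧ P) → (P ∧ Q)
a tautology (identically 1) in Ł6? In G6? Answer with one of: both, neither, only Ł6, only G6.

In Ł6: at P = 1/5, Q = 0 the value is 4/5 — not a tautology.
In G6: every assignment gives 1 — tautology.

only G6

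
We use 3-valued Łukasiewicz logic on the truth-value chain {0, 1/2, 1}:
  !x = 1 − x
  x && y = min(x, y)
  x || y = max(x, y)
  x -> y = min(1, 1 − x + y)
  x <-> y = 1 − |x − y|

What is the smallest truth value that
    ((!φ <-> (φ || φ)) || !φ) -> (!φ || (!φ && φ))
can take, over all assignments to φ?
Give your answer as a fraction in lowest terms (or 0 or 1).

1/2

Take φ = 1/2:
!φ = !1/2 = 1/2
φ || φ = 1/2 || 1/2 = 1/2
!φ <-> (φ || φ) = 1/2 <-> 1/2 = 1
!φ = !1/2 = 1/2
(!φ <-> (φ || φ)) || !φ = 1 || 1/2 = 1
!φ = !1/2 = 1/2
!φ = !1/2 = 1/2
!φ && φ = 1/2 && 1/2 = 1/2
!φ || (!φ && φ) = 1/2 || 1/2 = 1/2
((!φ <-> (φ || φ)) || !φ) -> (!φ || (!φ && φ)) = 1 -> 1/2 = 1/2
No assignment yields a value below 1/2, so this is the minimum.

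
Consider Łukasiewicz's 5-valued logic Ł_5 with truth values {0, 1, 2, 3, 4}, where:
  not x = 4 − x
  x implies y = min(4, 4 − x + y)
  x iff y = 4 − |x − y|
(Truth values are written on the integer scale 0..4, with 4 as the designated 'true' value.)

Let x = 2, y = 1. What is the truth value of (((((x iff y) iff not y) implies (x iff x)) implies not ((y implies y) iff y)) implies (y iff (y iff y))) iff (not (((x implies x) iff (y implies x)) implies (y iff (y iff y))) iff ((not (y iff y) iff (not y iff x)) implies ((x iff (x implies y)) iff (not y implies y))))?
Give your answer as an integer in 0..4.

x iff y = 2 iff 1 = 3
not y = not 1 = 3
(x iff y) iff not y = 3 iff 3 = 4
x iff x = 2 iff 2 = 4
((x iff y) iff not y) implies (x iff x) = 4 implies 4 = 4
y implies y = 1 implies 1 = 4
(y implies y) iff y = 4 iff 1 = 1
not ((y implies y) iff y) = not 1 = 3
(((x iff y) iff not y) implies (x iff x)) implies not ((y implies y) iff y) = 4 implies 3 = 3
y iff y = 1 iff 1 = 4
y iff (y iff y) = 1 iff 4 = 1
((((x iff y) iff not y) implies (x iff x)) implies not ((y implies y) iff y)) implies (y iff (y iff y)) = 3 implies 1 = 2
x implies x = 2 implies 2 = 4
y implies x = 1 implies 2 = 4
(x implies x) iff (y implies x) = 4 iff 4 = 4
y iff y = 1 iff 1 = 4
y iff (y iff y) = 1 iff 4 = 1
((x implies x) iff (y implies x)) implies (y iff (y iff y)) = 4 implies 1 = 1
not (((x implies x) iff (y implies x)) implies (y iff (y iff y))) = not 1 = 3
y iff y = 1 iff 1 = 4
not (y iff y) = not 4 = 0
not y = not 1 = 3
not y iff x = 3 iff 2 = 3
not (y iff y) iff (not y iff x) = 0 iff 3 = 1
x implies y = 2 implies 1 = 3
x iff (x implies y) = 2 iff 3 = 3
not y = not 1 = 3
not y implies y = 3 implies 1 = 2
(x iff (x implies y)) iff (not y implies y) = 3 iff 2 = 3
(not (y iff y) iff (not y iff x)) implies ((x iff (x implies y)) iff (not y implies y)) = 1 implies 3 = 4
not (((x implies x) iff (y implies x)) implies (y iff (y iff y))) iff ((not (y iff y) iff (not y iff x)) implies ((x iff (x implies y)) iff (not y implies y))) = 3 iff 4 = 3
(((((x iff y) iff not y) implies (x iff x)) implies not ((y implies y) iff y)) implies (y iff (y iff y))) iff (not (((x implies x) iff (y implies x)) implies (y iff (y iff y))) iff ((not (y iff y) iff (not y iff x)) implies ((x iff (x implies y)) iff (not y implies y)))) = 2 iff 3 = 3

3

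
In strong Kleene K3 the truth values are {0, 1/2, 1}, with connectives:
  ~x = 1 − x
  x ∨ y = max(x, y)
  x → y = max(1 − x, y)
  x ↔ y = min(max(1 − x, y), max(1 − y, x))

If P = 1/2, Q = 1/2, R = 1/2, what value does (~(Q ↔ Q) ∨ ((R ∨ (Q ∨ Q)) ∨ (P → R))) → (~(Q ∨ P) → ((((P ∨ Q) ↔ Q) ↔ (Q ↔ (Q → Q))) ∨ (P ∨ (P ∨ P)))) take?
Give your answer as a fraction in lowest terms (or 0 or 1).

1/2

Q ↔ Q = 1/2 ↔ 1/2 = 1/2
~(Q ↔ Q) = ~1/2 = 1/2
Q ∨ Q = 1/2 ∨ 1/2 = 1/2
R ∨ (Q ∨ Q) = 1/2 ∨ 1/2 = 1/2
P → R = 1/2 → 1/2 = 1/2
(R ∨ (Q ∨ Q)) ∨ (P → R) = 1/2 ∨ 1/2 = 1/2
~(Q ↔ Q) ∨ ((R ∨ (Q ∨ Q)) ∨ (P → R)) = 1/2 ∨ 1/2 = 1/2
Q ∨ P = 1/2 ∨ 1/2 = 1/2
~(Q ∨ P) = ~1/2 = 1/2
P ∨ Q = 1/2 ∨ 1/2 = 1/2
(P ∨ Q) ↔ Q = 1/2 ↔ 1/2 = 1/2
Q → Q = 1/2 → 1/2 = 1/2
Q ↔ (Q → Q) = 1/2 ↔ 1/2 = 1/2
((P ∨ Q) ↔ Q) ↔ (Q ↔ (Q → Q)) = 1/2 ↔ 1/2 = 1/2
P ∨ P = 1/2 ∨ 1/2 = 1/2
P ∨ (P ∨ P) = 1/2 ∨ 1/2 = 1/2
(((P ∨ Q) ↔ Q) ↔ (Q ↔ (Q → Q))) ∨ (P ∨ (P ∨ P)) = 1/2 ∨ 1/2 = 1/2
~(Q ∨ P) → ((((P ∨ Q) ↔ Q) ↔ (Q ↔ (Q → Q))) ∨ (P ∨ (P ∨ P))) = 1/2 → 1/2 = 1/2
(~(Q ↔ Q) ∨ ((R ∨ (Q ∨ Q)) ∨ (P → R))) → (~(Q ∨ P) → ((((P ∨ Q) ↔ Q) ↔ (Q ↔ (Q → Q))) ∨ (P ∨ (P ∨ P)))) = 1/2 → 1/2 = 1/2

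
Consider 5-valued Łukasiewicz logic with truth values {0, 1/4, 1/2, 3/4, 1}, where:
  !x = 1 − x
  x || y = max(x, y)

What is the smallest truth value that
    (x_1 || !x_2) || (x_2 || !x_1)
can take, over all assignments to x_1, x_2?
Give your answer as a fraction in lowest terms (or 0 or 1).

1/2

Take x_1 = 1/2, x_2 = 1/2:
!x_2 = !1/2 = 1/2
x_1 || !x_2 = 1/2 || 1/2 = 1/2
!x_1 = !1/2 = 1/2
x_2 || !x_1 = 1/2 || 1/2 = 1/2
(x_1 || !x_2) || (x_2 || !x_1) = 1/2 || 1/2 = 1/2
No assignment yields a value below 1/2, so this is the minimum.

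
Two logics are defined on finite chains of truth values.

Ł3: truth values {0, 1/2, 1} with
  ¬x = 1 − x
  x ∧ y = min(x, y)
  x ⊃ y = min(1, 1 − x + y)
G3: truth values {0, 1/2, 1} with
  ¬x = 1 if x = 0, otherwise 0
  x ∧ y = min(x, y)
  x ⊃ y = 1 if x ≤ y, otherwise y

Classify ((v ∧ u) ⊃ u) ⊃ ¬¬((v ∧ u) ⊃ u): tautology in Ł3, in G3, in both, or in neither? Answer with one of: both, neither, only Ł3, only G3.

both

In Ł3: every assignment gives 1 — tautology.
In G3: every assignment gives 1 — tautology.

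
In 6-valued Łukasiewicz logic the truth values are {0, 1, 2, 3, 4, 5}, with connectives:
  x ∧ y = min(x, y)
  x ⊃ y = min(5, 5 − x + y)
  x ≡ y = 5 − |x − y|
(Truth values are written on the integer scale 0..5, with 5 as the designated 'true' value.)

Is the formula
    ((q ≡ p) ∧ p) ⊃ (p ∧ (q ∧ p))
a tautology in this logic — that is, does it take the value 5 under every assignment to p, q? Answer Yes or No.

No

Counterexample: take p = 1, q = 0.
q ≡ p = 0 ≡ 1 = 4
(q ≡ p) ∧ p = 4 ∧ 1 = 1
q ∧ p = 0 ∧ 1 = 0
p ∧ (q ∧ p) = 1 ∧ 0 = 0
((q ≡ p) ∧ p) ⊃ (p ∧ (q ∧ p)) = 1 ⊃ 0 = 4
This gives 4 ≠ 5.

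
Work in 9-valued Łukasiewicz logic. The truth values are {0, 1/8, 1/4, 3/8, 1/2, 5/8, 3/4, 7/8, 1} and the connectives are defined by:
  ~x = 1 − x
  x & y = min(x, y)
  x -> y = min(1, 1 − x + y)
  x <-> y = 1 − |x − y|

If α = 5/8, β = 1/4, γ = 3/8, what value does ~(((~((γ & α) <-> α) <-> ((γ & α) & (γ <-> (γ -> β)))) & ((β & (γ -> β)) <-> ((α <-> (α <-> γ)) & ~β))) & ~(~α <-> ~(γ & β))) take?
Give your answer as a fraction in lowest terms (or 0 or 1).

γ & α = 3/8 & 5/8 = 3/8
(γ & α) <-> α = 3/8 <-> 5/8 = 3/4
~((γ & α) <-> α) = ~3/4 = 1/4
γ & α = 3/8 & 5/8 = 3/8
γ -> β = 3/8 -> 1/4 = 7/8
γ <-> (γ -> β) = 3/8 <-> 7/8 = 1/2
(γ & α) & (γ <-> (γ -> β)) = 3/8 & 1/2 = 3/8
~((γ & α) <-> α) <-> ((γ & α) & (γ <-> (γ -> β))) = 1/4 <-> 3/8 = 7/8
γ -> β = 3/8 -> 1/4 = 7/8
β & (γ -> β) = 1/4 & 7/8 = 1/4
α <-> γ = 5/8 <-> 3/8 = 3/4
α <-> (α <-> γ) = 5/8 <-> 3/4 = 7/8
~β = ~1/4 = 3/4
(α <-> (α <-> γ)) & ~β = 7/8 & 3/4 = 3/4
(β & (γ -> β)) <-> ((α <-> (α <-> γ)) & ~β) = 1/4 <-> 3/4 = 1/2
(~((γ & α) <-> α) <-> ((γ & α) & (γ <-> (γ -> β)))) & ((β & (γ -> β)) <-> ((α <-> (α <-> γ)) & ~β)) = 7/8 & 1/2 = 1/2
~α = ~5/8 = 3/8
γ & β = 3/8 & 1/4 = 1/4
~(γ & β) = ~1/4 = 3/4
~α <-> ~(γ & β) = 3/8 <-> 3/4 = 5/8
~(~α <-> ~(γ & β)) = ~5/8 = 3/8
((~((γ & α) <-> α) <-> ((γ & α) & (γ <-> (γ -> β)))) & ((β & (γ -> β)) <-> ((α <-> (α <-> γ)) & ~β))) & ~(~α <-> ~(γ & β)) = 1/2 & 3/8 = 3/8
~(((~((γ & α) <-> α) <-> ((γ & α) & (γ <-> (γ -> β)))) & ((β & (γ -> β)) <-> ((α <-> (α <-> γ)) & ~β))) & ~(~α <-> ~(γ & β))) = ~3/8 = 5/8

5/8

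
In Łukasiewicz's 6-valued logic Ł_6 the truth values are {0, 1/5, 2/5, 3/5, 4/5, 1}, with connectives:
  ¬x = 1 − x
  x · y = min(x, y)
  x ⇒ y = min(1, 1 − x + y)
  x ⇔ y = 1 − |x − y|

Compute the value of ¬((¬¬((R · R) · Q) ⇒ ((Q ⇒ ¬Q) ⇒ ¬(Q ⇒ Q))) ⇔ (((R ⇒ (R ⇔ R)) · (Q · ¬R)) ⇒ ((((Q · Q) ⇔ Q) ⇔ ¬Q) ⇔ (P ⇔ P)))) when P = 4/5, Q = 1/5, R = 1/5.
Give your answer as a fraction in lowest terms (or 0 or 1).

1/5

R · R = 1/5 · 1/5 = 1/5
(R · R) · Q = 1/5 · 1/5 = 1/5
¬((R · R) · Q) = ¬1/5 = 4/5
¬¬((R · R) · Q) = ¬4/5 = 1/5
¬Q = ¬1/5 = 4/5
Q ⇒ ¬Q = 1/5 ⇒ 4/5 = 1
Q ⇒ Q = 1/5 ⇒ 1/5 = 1
¬(Q ⇒ Q) = ¬1 = 0
(Q ⇒ ¬Q) ⇒ ¬(Q ⇒ Q) = 1 ⇒ 0 = 0
¬¬((R · R) · Q) ⇒ ((Q ⇒ ¬Q) ⇒ ¬(Q ⇒ Q)) = 1/5 ⇒ 0 = 4/5
R ⇔ R = 1/5 ⇔ 1/5 = 1
R ⇒ (R ⇔ R) = 1/5 ⇒ 1 = 1
¬R = ¬1/5 = 4/5
Q · ¬R = 1/5 · 4/5 = 1/5
(R ⇒ (R ⇔ R)) · (Q · ¬R) = 1 · 1/5 = 1/5
Q · Q = 1/5 · 1/5 = 1/5
(Q · Q) ⇔ Q = 1/5 ⇔ 1/5 = 1
¬Q = ¬1/5 = 4/5
((Q · Q) ⇔ Q) ⇔ ¬Q = 1 ⇔ 4/5 = 4/5
P ⇔ P = 4/5 ⇔ 4/5 = 1
(((Q · Q) ⇔ Q) ⇔ ¬Q) ⇔ (P ⇔ P) = 4/5 ⇔ 1 = 4/5
((R ⇒ (R ⇔ R)) · (Q · ¬R)) ⇒ ((((Q · Q) ⇔ Q) ⇔ ¬Q) ⇔ (P ⇔ P)) = 1/5 ⇒ 4/5 = 1
(¬¬((R · R) · Q) ⇒ ((Q ⇒ ¬Q) ⇒ ¬(Q ⇒ Q))) ⇔ (((R ⇒ (R ⇔ R)) · (Q · ¬R)) ⇒ ((((Q · Q) ⇔ Q) ⇔ ¬Q) ⇔ (P ⇔ P))) = 4/5 ⇔ 1 = 4/5
¬((¬¬((R · R) · Q) ⇒ ((Q ⇒ ¬Q) ⇒ ¬(Q ⇒ Q))) ⇔ (((R ⇒ (R ⇔ R)) · (Q · ¬R)) ⇒ ((((Q · Q) ⇔ Q) ⇔ ¬Q) ⇔ (P ⇔ P)))) = ¬4/5 = 1/5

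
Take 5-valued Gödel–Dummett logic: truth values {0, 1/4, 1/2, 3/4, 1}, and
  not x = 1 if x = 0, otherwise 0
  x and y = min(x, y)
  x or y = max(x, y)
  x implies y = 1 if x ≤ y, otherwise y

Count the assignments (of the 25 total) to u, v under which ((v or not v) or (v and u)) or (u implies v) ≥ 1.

value 1: 19 assignments (counts)
value 3/4: 1 assignment
value 1/2: 2 assignments
value 1/4: 3 assignments
So 19 of the 25 assignments meet the threshold.

19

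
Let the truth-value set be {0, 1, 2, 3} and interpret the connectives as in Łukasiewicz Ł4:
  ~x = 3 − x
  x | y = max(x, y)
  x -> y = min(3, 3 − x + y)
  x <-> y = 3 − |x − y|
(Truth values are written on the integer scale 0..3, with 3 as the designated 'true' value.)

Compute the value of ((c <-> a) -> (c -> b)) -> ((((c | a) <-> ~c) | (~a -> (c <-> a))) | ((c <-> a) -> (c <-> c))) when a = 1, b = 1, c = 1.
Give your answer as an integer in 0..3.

3

c <-> a = 1 <-> 1 = 3
c -> b = 1 -> 1 = 3
(c <-> a) -> (c -> b) = 3 -> 3 = 3
c | a = 1 | 1 = 1
~c = ~1 = 2
(c | a) <-> ~c = 1 <-> 2 = 2
~a = ~1 = 2
c <-> a = 1 <-> 1 = 3
~a -> (c <-> a) = 2 -> 3 = 3
((c | a) <-> ~c) | (~a -> (c <-> a)) = 2 | 3 = 3
c <-> a = 1 <-> 1 = 3
c <-> c = 1 <-> 1 = 3
(c <-> a) -> (c <-> c) = 3 -> 3 = 3
(((c | a) <-> ~c) | (~a -> (c <-> a))) | ((c <-> a) -> (c <-> c)) = 3 | 3 = 3
((c <-> a) -> (c -> b)) -> ((((c | a) <-> ~c) | (~a -> (c <-> a))) | ((c <-> a) -> (c <-> c))) = 3 -> 3 = 3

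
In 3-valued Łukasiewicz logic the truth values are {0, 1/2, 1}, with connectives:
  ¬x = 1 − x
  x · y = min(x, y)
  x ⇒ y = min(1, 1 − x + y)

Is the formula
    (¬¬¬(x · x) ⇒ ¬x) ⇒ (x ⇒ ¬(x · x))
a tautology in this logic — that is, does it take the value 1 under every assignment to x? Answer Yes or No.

No

Counterexample: take x = 1.
x · x = 1 · 1 = 1
¬(x · x) = ¬1 = 0
¬¬(x · x) = ¬0 = 1
¬¬¬(x · x) = ¬1 = 0
¬x = ¬1 = 0
¬¬¬(x · x) ⇒ ¬x = 0 ⇒ 0 = 1
x · x = 1 · 1 = 1
¬(x · x) = ¬1 = 0
x ⇒ ¬(x · x) = 1 ⇒ 0 = 0
(¬¬¬(x · x) ⇒ ¬x) ⇒ (x ⇒ ¬(x · x)) = 1 ⇒ 0 = 0
This gives 0 ≠ 1.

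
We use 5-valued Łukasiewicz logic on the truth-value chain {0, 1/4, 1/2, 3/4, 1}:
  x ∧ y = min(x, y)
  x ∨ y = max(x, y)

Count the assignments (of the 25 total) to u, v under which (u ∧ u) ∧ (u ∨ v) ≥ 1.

value 1: 5 assignments (counts)
value 3/4: 5 assignments
value 1/2: 5 assignments
value 1/4: 5 assignments
value 0: 5 assignments
So 5 of the 25 assignments meet the threshold.

5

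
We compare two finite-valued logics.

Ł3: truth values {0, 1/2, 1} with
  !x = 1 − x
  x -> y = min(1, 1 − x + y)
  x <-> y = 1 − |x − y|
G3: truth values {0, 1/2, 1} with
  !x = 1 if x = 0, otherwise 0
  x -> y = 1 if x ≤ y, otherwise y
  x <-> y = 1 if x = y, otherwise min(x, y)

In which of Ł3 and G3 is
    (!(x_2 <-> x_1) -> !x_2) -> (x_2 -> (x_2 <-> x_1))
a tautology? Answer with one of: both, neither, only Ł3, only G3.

In Ł3: every assignment gives 1 — tautology.
In G3: at x_1 = 1/2, x_2 = 1 the value is 1/2 — not a tautology.

only Ł3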